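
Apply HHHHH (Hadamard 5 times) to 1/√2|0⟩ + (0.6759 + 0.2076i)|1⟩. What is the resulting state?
(0.9779 + 0.1468i)|0⟩ + (0.02207 - 0.1468i)|1⟩

H² = I, so H^5 = H: a single Hadamard. With (a, b) = (1/√2, (0.6759 + 0.2076i)), H gives ((a + b)/√2, (a − b)/√2) = ((0.9779 + 0.1468i), (0.02207 - 0.1468i)).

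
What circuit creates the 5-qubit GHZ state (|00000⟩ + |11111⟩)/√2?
H(q0) → CNOT(q0,q1) → CNOT(q0,q2) → CNOT(q0,q3) → CNOT(q0,q4)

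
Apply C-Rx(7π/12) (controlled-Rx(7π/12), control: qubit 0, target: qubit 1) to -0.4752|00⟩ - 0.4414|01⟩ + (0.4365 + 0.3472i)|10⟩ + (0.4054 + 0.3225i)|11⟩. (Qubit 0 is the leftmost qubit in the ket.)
-0.4752|00⟩ - 0.4414|01⟩ + (0.5216 - 0.1103i)|10⟩ + (0.5222 - 0.15i)|11⟩

C-Rx(7π/12) leaves the control-|0⟩ kets |00⟩, |01⟩ unchanged and applies Rx(7π/12) to qubit 1 on the control-|1⟩ pair (|10⟩, |11⟩).
Rx(7π/12) = [[cos(θ/2), −i·sin(θ/2)], [−i·sin(θ/2), cos(θ/2)]]; θ = 7π/12, cos(θ/2) ≈ 0.608761, sin(θ/2) ≈ 0.793353.
With a = amp(|10⟩) = (0.4365 + 0.3472i) and b = amp(|11⟩) = (0.4054 + 0.3225i):
new amp(|10⟩) = (0.608761)·a + (-0.793353i)·b = (0.5216 - 0.1103i)
new amp(|11⟩) = (-0.793353i)·a + (0.608761)·b = (0.5222 - 0.15i)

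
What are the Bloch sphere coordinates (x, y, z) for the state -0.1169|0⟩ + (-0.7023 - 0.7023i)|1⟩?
(0.1642, 0.1642, -0.9728)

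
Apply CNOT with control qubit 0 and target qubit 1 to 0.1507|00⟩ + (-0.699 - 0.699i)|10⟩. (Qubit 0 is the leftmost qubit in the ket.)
0.1507|00⟩ + (-0.699 - 0.699i)|11⟩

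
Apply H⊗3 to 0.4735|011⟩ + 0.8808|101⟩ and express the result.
0.4788|000⟩ - 0.4788|001⟩ + 0.144|010⟩ - 0.144|011⟩ - 0.144|100⟩ + 0.144|101⟩ - 0.4788|110⟩ + 0.4788|111⟩

H⊗3 gives amp(|y⟩) = (1/2√2) Σ_x (−1)^(x·y) amp(|x⟩), where x·y is the number of positions in which both x and y have a 1.
|000⟩: (0.4735 + 0.8808)/(2√2) = 0.4788
|001⟩: (-0.4735 - 0.8808)/(2√2) = -0.4788
|010⟩: (-0.4735 + 0.8808)/(2√2) = 0.144
|011⟩: (0.4735 - 0.8808)/(2√2) = -0.144
|100⟩: (0.4735 - 0.8808)/(2√2) = -0.144
|101⟩: (-0.4735 + 0.8808)/(2√2) = 0.144
|110⟩: (-0.4735 - 0.8808)/(2√2) = -0.4788
|111⟩: (0.4735 + 0.8808)/(2√2) = 0.4788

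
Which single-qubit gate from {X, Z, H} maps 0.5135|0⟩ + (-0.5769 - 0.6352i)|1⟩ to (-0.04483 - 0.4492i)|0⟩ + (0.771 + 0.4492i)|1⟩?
H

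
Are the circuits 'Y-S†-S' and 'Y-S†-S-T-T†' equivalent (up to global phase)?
Yes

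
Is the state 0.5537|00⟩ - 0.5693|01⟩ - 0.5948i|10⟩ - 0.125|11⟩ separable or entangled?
Entangled

Writing the state as a|00⟩ + b|01⟩ + c|10⟩ + d|11⟩, it is a product state iff ad − bc = 0.
Here (a, b, c, d) = (0.5537, -0.5693, -0.5948i, -0.125): ad − bc = (0.5537)(-0.125) − (-0.5693)(-0.5948i) = (-0.06921 - 0.3386i) ≠ 0, so the state is entangled.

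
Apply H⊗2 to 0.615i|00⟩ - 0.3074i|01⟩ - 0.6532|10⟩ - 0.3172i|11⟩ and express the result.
(-0.3266 - 0.0048i)|00⟩ + (-0.3266 + 0.6198i)|01⟩ + (0.3266 + 0.3124i)|10⟩ + (0.3266 + 0.3026i)|11⟩

H⊗2 gives amp(|y⟩) = (1/2) Σ_x (−1)^(x·y) amp(|x⟩), where x·y is the number of positions in which both x and y have a 1.
|00⟩: (0.615i - 0.3074i - 0.6532 - 0.3172i)/2 = (-0.3266 - 0.0048i)
|01⟩: (0.615i + 0.3074i - 0.6532 + 0.3172i)/2 = (-0.3266 + 0.6198i)
|10⟩: (0.615i - 0.3074i + 0.6532 + 0.3172i)/2 = (0.3266 + 0.3124i)
|11⟩: (0.615i + 0.3074i + 0.6532 - 0.3172i)/2 = (0.3266 + 0.3026i)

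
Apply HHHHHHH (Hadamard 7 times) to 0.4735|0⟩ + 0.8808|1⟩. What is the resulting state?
0.9576|0⟩ - 0.288|1⟩

H² = I, so H^7 = H: a single Hadamard. With (a, b) = (0.4735, 0.8808), H gives ((a + b)/√2, (a − b)/√2) = (0.9576, -0.288).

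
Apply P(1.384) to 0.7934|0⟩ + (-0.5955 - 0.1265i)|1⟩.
0.7934|0⟩ + (0.01371 - 0.6086i)|1⟩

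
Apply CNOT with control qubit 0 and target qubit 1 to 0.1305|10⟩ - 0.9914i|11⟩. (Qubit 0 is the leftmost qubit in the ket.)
-0.9914i|10⟩ + 0.1305|11⟩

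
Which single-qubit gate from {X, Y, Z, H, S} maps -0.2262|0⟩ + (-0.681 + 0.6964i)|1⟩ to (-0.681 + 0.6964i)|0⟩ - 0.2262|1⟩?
X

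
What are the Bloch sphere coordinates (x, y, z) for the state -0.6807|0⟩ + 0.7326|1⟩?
(-0.9974, 0, -0.07335)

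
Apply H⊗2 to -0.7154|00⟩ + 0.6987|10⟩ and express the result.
-0.00835|00⟩ - 0.00835|01⟩ - 0.7071|10⟩ - 0.7071|11⟩

H⊗2 gives amp(|y⟩) = (1/2) Σ_x (−1)^(x·y) amp(|x⟩), where x·y is the number of positions in which both x and y have a 1.
|00⟩: (-0.7154 + 0.6987)/2 = -0.00835
|01⟩: (-0.7154 + 0.6987)/2 = -0.00835
|10⟩: (-0.7154 - 0.6987)/2 = -0.7071
|11⟩: (-0.7154 - 0.6987)/2 = -0.7071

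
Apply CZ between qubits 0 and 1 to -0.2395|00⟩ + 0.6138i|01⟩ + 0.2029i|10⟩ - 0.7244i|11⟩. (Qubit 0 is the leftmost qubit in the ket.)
-0.2395|00⟩ + 0.6138i|01⟩ + 0.2029i|10⟩ + 0.7244i|11⟩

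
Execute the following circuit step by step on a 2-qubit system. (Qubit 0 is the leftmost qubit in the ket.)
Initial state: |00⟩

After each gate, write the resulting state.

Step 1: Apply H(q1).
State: 1/√2|00⟩ + 1/√2|01⟩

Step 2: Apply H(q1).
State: |00⟩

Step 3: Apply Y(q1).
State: i|01⟩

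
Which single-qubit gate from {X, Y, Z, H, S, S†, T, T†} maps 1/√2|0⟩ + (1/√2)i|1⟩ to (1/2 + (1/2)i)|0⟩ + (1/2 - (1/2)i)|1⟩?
H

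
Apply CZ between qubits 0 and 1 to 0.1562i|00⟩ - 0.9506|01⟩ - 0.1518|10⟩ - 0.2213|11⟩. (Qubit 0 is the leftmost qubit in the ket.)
0.1562i|00⟩ - 0.9506|01⟩ - 0.1518|10⟩ + 0.2213|11⟩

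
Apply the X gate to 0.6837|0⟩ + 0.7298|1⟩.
0.7298|0⟩ + 0.6837|1⟩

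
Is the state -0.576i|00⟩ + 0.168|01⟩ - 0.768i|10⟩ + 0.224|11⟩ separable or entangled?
Separable

Writing the state as a|00⟩ + b|01⟩ + c|10⟩ + d|11⟩, it is a product state iff ad − bc = 0.
Here (a, b, c, d) = (-0.576i, 0.168, -0.768i, 0.224): ad − bc = (-0.576i)(0.224) − (0.168)(-0.768i) = 0, so the state is separable.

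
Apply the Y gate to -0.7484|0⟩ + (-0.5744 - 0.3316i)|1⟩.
(-0.3316 + 0.5744i)|0⟩ - 0.7484i|1⟩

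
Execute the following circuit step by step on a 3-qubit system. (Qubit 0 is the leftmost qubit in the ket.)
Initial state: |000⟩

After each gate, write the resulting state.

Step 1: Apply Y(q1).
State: i|010⟩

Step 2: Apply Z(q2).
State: i|010⟩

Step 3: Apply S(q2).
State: i|010⟩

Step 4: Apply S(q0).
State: i|010⟩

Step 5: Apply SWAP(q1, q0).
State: i|100⟩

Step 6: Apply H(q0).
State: (1/√2)i|000⟩ - (1/√2)i|100⟩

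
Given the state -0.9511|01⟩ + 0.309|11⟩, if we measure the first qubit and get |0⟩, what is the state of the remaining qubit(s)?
-|1⟩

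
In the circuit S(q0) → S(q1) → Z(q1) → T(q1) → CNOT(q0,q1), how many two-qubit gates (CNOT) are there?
1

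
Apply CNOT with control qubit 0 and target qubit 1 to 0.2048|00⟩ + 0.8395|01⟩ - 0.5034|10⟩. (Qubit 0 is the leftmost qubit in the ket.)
0.2048|00⟩ + 0.8395|01⟩ - 0.5034|11⟩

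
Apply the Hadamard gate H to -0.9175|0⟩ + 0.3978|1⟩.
-0.3675|0⟩ - 0.9301|1⟩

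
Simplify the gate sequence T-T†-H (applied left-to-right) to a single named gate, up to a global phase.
H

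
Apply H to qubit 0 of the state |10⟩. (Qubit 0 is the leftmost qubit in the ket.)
1/√2|00⟩ - 1/√2|10⟩

H on qubit 0 mixes each pair of kets that differ only in qubit 0: amplitudes (a, b) of (|…0…⟩, |…1…⟩) become ((a + b)/√2, (a − b)/√2). Kets absent from the input have amplitude 0.
(|00⟩, |10⟩): (a, b) = (0, 1) → (1/√2, -1/√2)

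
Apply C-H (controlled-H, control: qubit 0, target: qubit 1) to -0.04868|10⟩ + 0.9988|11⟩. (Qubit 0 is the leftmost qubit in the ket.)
0.6718|10⟩ - 0.7407|11⟩

C-H leaves the control-|0⟩ kets |00⟩, |01⟩ unchanged and applies H to qubit 1 on the control-|1⟩ pair (|10⟩, |11⟩).
H = [[1/√2, 1/√2], [1/√2, -1/√2]].
With a = amp(|10⟩) = -0.04868 and b = amp(|11⟩) = 0.9988:
new amp(|10⟩) = (1/√2)·a + (1/√2)·b = 0.6718
new amp(|11⟩) = (1/√2)·a + (-1/√2)·b = -0.7407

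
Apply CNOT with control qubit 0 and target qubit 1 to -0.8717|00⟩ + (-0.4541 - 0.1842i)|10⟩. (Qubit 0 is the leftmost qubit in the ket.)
-0.8717|00⟩ + (-0.4541 - 0.1842i)|11⟩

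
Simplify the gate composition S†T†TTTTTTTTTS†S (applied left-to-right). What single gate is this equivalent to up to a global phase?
S†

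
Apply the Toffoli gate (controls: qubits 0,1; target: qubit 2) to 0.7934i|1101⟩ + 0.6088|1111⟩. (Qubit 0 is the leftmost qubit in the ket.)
0.6088|1101⟩ + 0.7934i|1111⟩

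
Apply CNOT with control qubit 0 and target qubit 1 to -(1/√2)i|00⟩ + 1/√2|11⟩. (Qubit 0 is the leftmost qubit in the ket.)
-(1/√2)i|00⟩ + 1/√2|10⟩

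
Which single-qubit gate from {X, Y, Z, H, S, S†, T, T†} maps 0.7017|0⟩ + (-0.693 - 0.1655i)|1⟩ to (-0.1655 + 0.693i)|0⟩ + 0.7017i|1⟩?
Y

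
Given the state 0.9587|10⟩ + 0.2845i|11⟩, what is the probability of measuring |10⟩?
0.9191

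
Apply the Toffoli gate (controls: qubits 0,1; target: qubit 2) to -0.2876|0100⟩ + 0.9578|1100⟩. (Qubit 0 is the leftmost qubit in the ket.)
-0.2876|0100⟩ + 0.9578|1110⟩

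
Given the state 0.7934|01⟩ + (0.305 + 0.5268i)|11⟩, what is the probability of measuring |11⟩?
0.3705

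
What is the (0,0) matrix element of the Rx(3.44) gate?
-0.1487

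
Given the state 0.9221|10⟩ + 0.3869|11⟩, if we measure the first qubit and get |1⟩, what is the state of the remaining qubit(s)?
0.9221|0⟩ + 0.3869|1⟩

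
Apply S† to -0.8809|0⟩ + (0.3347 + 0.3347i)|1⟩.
-0.8809|0⟩ + (0.3347 - 0.3347i)|1⟩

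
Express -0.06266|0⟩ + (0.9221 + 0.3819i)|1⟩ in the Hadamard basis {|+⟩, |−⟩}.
(0.6077 + 0.27i)|+⟩ + (-0.6963 - 0.27i)|−⟩

With |ψ⟩ = α|0⟩ + β|1⟩, the Hadamard-basis coefficients are ⟨+|ψ⟩ = (α + β)/√2 and ⟨−|ψ⟩ = (α − β)/√2.
Here α = -0.06266, β = (0.9221 + 0.3819i): (α + β)/√2 = (0.6077 + 0.27i), (α − β)/√2 = (-0.6963 - 0.27i).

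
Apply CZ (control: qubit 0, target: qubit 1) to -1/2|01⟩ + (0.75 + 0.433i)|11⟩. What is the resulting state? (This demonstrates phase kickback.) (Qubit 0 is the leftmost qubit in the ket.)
-1/2|01⟩ + (-0.75 - 0.433i)|11⟩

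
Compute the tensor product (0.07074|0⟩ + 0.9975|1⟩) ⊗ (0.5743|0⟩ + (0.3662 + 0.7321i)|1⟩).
0.04063|00⟩ + (0.0259 + 0.05179i)|01⟩ + 0.5729|10⟩ + (0.3653 + 0.7303i)|11⟩

amp(|b₁b₂…⟩) = product of the factor amplitudes for bits b₁, b₂, …; only kets whose every factor amplitude is nonzero survive.
|00⟩: (0.07074)(0.5743) = 0.04063
|01⟩: (0.07074)(0.3662 + 0.7321i) = (0.0259 + 0.05179i)
|10⟩: (0.9975)(0.5743) = 0.5729
|11⟩: (0.9975)(0.3662 + 0.7321i) = (0.3653 + 0.7303i)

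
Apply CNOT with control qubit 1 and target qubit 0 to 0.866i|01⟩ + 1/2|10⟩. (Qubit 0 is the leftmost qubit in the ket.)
1/2|10⟩ + 0.866i|11⟩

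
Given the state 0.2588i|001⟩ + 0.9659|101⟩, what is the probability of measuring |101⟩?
0.933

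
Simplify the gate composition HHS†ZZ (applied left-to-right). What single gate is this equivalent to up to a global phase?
S†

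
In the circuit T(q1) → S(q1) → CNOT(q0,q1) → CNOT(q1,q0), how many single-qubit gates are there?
2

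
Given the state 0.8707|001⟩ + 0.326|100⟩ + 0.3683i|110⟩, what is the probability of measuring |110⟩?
0.1356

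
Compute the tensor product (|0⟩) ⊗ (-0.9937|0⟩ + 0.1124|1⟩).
-0.9937|00⟩ + 0.1124|01⟩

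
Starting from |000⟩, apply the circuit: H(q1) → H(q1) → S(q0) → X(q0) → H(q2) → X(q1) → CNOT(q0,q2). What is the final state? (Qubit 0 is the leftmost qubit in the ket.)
1/√2|110⟩ + 1/√2|111⟩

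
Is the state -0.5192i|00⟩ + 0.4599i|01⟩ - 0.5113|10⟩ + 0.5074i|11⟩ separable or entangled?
Entangled

Writing the state as a|00⟩ + b|01⟩ + c|10⟩ + d|11⟩, it is a product state iff ad − bc = 0.
Here (a, b, c, d) = (-0.5192i, 0.4599i, -0.5113, 0.5074i): ad − bc = (-0.5192i)(0.5074i) − (0.4599i)(-0.5113) = (0.2634 + 0.2351i) ≠ 0, so the state is entangled.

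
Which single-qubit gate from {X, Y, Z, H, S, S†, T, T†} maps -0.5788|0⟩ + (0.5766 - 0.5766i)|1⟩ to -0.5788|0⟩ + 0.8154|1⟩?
T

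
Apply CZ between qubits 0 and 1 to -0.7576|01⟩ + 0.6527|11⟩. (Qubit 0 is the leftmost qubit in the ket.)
-0.7576|01⟩ - 0.6527|11⟩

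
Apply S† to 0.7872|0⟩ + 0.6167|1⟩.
0.7872|0⟩ - 0.6167i|1⟩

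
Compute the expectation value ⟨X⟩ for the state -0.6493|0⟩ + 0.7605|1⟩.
-0.9876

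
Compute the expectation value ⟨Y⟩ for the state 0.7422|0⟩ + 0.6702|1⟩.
0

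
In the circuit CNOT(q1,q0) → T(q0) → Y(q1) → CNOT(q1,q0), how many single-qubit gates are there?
2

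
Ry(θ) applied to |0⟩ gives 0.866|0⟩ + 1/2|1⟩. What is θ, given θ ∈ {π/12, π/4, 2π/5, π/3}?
π/3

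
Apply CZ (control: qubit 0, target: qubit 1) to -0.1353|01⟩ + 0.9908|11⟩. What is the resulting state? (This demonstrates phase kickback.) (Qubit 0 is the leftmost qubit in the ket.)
-0.1353|01⟩ - 0.9908|11⟩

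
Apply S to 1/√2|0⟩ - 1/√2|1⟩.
1/√2|0⟩ - (1/√2)i|1⟩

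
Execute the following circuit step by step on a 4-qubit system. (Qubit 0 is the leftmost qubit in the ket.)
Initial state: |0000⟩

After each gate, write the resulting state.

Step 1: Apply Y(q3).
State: i|0001⟩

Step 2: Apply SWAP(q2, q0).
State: i|0001⟩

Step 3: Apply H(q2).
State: (1/√2)i|0001⟩ + (1/√2)i|0011⟩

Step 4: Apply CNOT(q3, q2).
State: (1/√2)i|0001⟩ + (1/√2)i|0011⟩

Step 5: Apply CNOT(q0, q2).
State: (1/√2)i|0001⟩ + (1/√2)i|0011⟩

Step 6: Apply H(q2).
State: i|0001⟩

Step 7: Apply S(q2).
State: i|0001⟩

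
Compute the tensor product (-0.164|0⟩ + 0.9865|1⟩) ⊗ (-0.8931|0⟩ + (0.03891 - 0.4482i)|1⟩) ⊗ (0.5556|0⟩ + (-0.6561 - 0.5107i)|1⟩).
0.08138|000⟩ + (-0.0961 - 0.0748i)|001⟩ + (-0.003545 + 0.04084i)|010⟩ + (0.04173 - 0.04497i)|011⟩ - 0.4895|100⟩ + (0.5781 + 0.4499i)|101⟩ + (0.02133 - 0.2457i)|110⟩ + (-0.251 + 0.2705i)|111⟩

amp(|b₁b₂…⟩) = product of the factor amplitudes for bits b₁, b₂, …; only kets whose every factor amplitude is nonzero survive.
|000⟩: (-0.164)(-0.8931)(0.5556) = 0.08138
|001⟩: (-0.164)(-0.8931)(-0.6561 - 0.5107i) = (-0.0961 - 0.0748i)
|010⟩: (-0.164)(0.03891 - 0.4482i)(0.5556) = (-0.003545 + 0.04084i)
|011⟩: (-0.164)(0.03891 - 0.4482i)(-0.6561 - 0.5107i) = (0.04173 - 0.04497i)
|100⟩: (0.9865)(-0.8931)(0.5556) = -0.4895
|101⟩: (0.9865)(-0.8931)(-0.6561 - 0.5107i) = (0.5781 + 0.4499i)
|110⟩: (0.9865)(0.03891 - 0.4482i)(0.5556) = (0.02133 - 0.2457i)
|111⟩: (0.9865)(0.03891 - 0.4482i)(-0.6561 - 0.5107i) = (-0.251 + 0.2705i)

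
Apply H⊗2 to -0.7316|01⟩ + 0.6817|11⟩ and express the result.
-0.02495|00⟩ + 0.02495|01⟩ - 0.7067|10⟩ + 0.7067|11⟩

H⊗2 gives amp(|y⟩) = (1/2) Σ_x (−1)^(x·y) amp(|x⟩), where x·y is the number of positions in which both x and y have a 1.
|00⟩: (-0.7316 + 0.6817)/2 = -0.02495
|01⟩: (0.7316 - 0.6817)/2 = 0.02495
|10⟩: (-0.7316 - 0.6817)/2 = -0.7067
|11⟩: (0.7316 + 0.6817)/2 = 0.7067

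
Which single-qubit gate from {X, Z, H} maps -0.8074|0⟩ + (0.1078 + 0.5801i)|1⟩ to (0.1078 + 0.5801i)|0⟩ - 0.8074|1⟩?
X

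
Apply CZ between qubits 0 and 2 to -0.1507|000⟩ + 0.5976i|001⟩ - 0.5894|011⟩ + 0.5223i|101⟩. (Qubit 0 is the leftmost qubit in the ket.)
-0.1507|000⟩ + 0.5976i|001⟩ - 0.5894|011⟩ - 0.5223i|101⟩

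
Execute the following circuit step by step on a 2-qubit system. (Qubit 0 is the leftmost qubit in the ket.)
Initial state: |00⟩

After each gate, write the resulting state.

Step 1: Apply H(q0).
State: 1/√2|00⟩ + 1/√2|10⟩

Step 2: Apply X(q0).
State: 1/√2|00⟩ + 1/√2|10⟩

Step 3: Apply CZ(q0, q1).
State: 1/√2|00⟩ + 1/√2|10⟩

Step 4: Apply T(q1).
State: 1/√2|00⟩ + 1/√2|10⟩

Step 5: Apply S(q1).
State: 1/√2|00⟩ + 1/√2|10⟩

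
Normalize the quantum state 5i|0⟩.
i|0⟩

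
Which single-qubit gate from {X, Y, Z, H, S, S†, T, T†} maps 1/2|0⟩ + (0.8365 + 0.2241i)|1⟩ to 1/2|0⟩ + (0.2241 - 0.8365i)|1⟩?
S†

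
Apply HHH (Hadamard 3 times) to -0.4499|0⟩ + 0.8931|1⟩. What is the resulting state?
0.3134|0⟩ - 0.9496|1⟩

H² = I, so H^3 = H: a single Hadamard. With (a, b) = (-0.4499, 0.8931), H gives ((a + b)/√2, (a − b)/√2) = (0.3134, -0.9496).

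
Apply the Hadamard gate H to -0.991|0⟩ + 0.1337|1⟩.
-0.6062|0⟩ - 0.7953|1⟩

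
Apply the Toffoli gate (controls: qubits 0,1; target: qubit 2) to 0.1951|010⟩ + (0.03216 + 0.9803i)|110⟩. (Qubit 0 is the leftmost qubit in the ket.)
0.1951|010⟩ + (0.03216 + 0.9803i)|111⟩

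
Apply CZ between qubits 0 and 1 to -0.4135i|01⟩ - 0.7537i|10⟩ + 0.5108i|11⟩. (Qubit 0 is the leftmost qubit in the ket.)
-0.4135i|01⟩ - 0.7537i|10⟩ - 0.5108i|11⟩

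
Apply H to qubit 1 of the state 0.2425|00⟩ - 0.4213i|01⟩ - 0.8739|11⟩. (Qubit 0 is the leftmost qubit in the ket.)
(0.1715 - 0.2979i)|00⟩ + (0.1715 + 0.2979i)|01⟩ - 0.6179|10⟩ + 0.6179|11⟩

H on qubit 1 mixes each pair of kets that differ only in qubit 1: amplitudes (a, b) of (|…0…⟩, |…1…⟩) become ((a + b)/√2, (a − b)/√2). Kets absent from the input have amplitude 0.
(|00⟩, |01⟩): (a, b) = (0.2425, -0.4213i) → ((0.1715 - 0.2979i), (0.1715 + 0.2979i))
(|10⟩, |11⟩): (a, b) = (0, -0.8739) → (-0.6179, 0.6179)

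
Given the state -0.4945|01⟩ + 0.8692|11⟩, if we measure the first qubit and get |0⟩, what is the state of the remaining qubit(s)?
-|1⟩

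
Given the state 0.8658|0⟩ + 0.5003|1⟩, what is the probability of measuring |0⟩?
0.7496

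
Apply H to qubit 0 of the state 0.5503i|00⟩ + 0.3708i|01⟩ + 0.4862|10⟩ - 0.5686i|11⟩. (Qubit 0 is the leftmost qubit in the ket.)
(0.3438 + 0.3891i)|00⟩ - 0.1399i|01⟩ + (-0.3438 + 0.3891i)|10⟩ + 0.6643i|11⟩

H on qubit 0 mixes each pair of kets that differ only in qubit 0: amplitudes (a, b) of (|…0…⟩, |…1…⟩) become ((a + b)/√2, (a − b)/√2). Kets absent from the input have amplitude 0.
(|00⟩, |10⟩): (a, b) = (0.5503i, 0.4862) → ((0.3438 + 0.3891i), (-0.3438 + 0.3891i))
(|01⟩, |11⟩): (a, b) = (0.3708i, -0.5686i) → (-0.1399i, 0.6643i)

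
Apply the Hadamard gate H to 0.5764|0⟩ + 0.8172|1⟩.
0.9854|0⟩ - 0.1703|1⟩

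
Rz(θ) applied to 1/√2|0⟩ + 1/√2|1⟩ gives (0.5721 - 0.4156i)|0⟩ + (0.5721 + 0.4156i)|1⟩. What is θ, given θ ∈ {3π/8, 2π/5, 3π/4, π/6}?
2π/5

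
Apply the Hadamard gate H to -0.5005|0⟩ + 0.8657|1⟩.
0.2582|0⟩ - 0.966|1⟩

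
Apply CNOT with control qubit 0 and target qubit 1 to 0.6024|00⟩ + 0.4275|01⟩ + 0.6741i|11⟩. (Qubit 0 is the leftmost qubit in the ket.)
0.6024|00⟩ + 0.4275|01⟩ + 0.6741i|10⟩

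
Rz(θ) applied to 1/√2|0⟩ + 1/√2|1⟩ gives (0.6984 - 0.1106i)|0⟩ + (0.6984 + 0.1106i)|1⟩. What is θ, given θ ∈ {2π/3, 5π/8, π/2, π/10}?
π/10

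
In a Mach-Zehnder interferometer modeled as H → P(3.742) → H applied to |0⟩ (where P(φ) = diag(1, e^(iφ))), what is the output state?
(0.08745 - 0.2825i)|0⟩ + (0.9126 + 0.2825i)|1⟩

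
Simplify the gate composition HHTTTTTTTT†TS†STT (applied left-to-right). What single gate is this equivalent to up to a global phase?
T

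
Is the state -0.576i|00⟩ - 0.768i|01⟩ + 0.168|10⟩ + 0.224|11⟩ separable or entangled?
Separable

Writing the state as a|00⟩ + b|01⟩ + c|10⟩ + d|11⟩, it is a product state iff ad − bc = 0.
Here (a, b, c, d) = (-0.576i, -0.768i, 0.168, 0.224): ad − bc = (-0.576i)(0.224) − (-0.768i)(0.168) = 0, so the state is separable.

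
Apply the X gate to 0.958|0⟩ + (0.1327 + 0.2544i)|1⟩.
(0.1327 + 0.2544i)|0⟩ + 0.958|1⟩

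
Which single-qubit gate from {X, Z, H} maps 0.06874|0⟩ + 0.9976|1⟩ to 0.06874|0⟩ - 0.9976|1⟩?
Z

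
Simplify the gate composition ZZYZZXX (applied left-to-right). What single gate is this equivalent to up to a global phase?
Y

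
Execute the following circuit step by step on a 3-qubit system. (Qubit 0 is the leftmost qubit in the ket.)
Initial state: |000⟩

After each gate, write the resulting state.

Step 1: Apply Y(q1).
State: i|010⟩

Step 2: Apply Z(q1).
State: -i|010⟩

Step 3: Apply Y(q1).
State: -|000⟩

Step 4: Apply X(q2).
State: -|001⟩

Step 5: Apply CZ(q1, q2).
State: -|001⟩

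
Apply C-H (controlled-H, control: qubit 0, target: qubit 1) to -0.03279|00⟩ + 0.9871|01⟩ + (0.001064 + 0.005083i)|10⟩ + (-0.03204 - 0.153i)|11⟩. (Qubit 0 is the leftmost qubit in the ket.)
-0.03279|00⟩ + 0.9871|01⟩ + (-0.0219 - 0.1046i)|10⟩ + (0.02341 + 0.1118i)|11⟩

C-H leaves the control-|0⟩ kets |00⟩, |01⟩ unchanged and applies H to qubit 1 on the control-|1⟩ pair (|10⟩, |11⟩).
H = [[1/√2, 1/√2], [1/√2, -1/√2]].
With a = amp(|10⟩) = (0.001064 + 0.005083i) and b = amp(|11⟩) = (-0.03204 - 0.153i):
new amp(|10⟩) = (1/√2)·a + (1/√2)·b = (-0.0219 - 0.1046i)
new amp(|11⟩) = (1/√2)·a + (-1/√2)·b = (0.02341 + 0.1118i)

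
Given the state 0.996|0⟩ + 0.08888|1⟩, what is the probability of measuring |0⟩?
0.992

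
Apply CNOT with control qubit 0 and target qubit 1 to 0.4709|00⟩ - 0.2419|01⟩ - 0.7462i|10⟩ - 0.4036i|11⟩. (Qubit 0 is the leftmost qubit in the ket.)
0.4709|00⟩ - 0.2419|01⟩ - 0.4036i|10⟩ - 0.7462i|11⟩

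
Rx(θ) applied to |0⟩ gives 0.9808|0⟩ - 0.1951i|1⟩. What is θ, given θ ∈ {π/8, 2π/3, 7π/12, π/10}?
π/8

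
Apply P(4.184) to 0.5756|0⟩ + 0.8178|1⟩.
0.5756|0⟩ + (-0.4123 - 0.7063i)|1⟩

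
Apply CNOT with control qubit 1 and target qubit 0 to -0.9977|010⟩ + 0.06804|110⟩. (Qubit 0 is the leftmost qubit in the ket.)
0.06804|010⟩ - 0.9977|110⟩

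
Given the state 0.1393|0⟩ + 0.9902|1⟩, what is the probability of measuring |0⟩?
0.0194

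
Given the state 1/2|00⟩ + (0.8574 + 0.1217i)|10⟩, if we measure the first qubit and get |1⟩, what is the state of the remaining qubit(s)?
(0.9901 + 0.1405i)|0⟩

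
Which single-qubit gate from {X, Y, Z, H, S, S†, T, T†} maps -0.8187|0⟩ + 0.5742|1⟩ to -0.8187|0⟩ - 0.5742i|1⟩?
S†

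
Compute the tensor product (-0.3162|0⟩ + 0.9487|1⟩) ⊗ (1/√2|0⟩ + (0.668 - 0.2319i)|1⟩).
-0.2236|00⟩ + (-0.2112 + 0.07333i)|01⟩ + 0.6708|10⟩ + (0.6337 - 0.22i)|11⟩

amp(|b₁b₂…⟩) = product of the factor amplitudes for bits b₁, b₂, …; only kets whose every factor amplitude is nonzero survive.
|00⟩: (-0.3162)(1/√2) = -0.2236
|01⟩: (-0.3162)(0.668 - 0.2319i) = (-0.2112 + 0.07333i)
|10⟩: (0.9487)(1/√2) = 0.6708
|11⟩: (0.9487)(0.668 - 0.2319i) = (0.6337 - 0.22i)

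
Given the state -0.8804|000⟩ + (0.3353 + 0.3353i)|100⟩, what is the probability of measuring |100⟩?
0.2249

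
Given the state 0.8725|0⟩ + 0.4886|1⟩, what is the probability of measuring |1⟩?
0.2387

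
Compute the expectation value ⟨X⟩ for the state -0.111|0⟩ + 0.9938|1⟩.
-0.2206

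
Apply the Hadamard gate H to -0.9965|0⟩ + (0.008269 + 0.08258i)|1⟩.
(-0.6988 + 0.05839i)|0⟩ + (-0.7105 - 0.05839i)|1⟩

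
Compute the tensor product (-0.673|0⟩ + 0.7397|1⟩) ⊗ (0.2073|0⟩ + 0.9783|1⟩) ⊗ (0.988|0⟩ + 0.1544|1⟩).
-0.1378|000⟩ - 0.02154|001⟩ - 0.6505|010⟩ - 0.1017|011⟩ + 0.1515|100⟩ + 0.02368|101⟩ + 0.715|110⟩ + 0.1117|111⟩

amp(|b₁b₂…⟩) = product of the factor amplitudes for bits b₁, b₂, …; only kets whose every factor amplitude is nonzero survive.
|000⟩: (-0.673)(0.2073)(0.988) = -0.1378
|001⟩: (-0.673)(0.2073)(0.1544) = -0.02154
|010⟩: (-0.673)(0.9783)(0.988) = -0.6505
|011⟩: (-0.673)(0.9783)(0.1544) = -0.1017
|100⟩: (0.7397)(0.2073)(0.988) = 0.1515
|101⟩: (0.7397)(0.2073)(0.1544) = 0.02368
|110⟩: (0.7397)(0.9783)(0.988) = 0.715
|111⟩: (0.7397)(0.9783)(0.1544) = 0.1117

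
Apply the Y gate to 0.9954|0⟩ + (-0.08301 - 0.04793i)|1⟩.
(-0.04793 + 0.08301i)|0⟩ + 0.9954i|1⟩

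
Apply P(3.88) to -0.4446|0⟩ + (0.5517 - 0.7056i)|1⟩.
-0.4446|0⟩ + (-0.883 + 0.1505i)|1⟩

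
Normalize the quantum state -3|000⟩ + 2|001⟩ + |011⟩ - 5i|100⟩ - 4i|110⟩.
-0.4045|000⟩ + 0.2697|001⟩ + 0.1348|011⟩ - 0.6742i|100⟩ - 0.5394i|110⟩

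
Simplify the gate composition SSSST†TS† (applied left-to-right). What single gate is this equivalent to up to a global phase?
S†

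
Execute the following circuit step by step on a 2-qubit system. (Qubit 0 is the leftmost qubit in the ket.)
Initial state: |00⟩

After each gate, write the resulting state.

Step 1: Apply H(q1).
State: 1/√2|00⟩ + 1/√2|01⟩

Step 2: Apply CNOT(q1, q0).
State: 1/√2|00⟩ + 1/√2|11⟩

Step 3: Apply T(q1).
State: 1/√2|00⟩ + (1/2 + (1/2)i)|11⟩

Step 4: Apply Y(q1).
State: (1/√2)i|01⟩ + (1/2 - (1/2)i)|10⟩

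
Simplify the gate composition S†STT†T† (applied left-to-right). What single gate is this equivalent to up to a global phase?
T†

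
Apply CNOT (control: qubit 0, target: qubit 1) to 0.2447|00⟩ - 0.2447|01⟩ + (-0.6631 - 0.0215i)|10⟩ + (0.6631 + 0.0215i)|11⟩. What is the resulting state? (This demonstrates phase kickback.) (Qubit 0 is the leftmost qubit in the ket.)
0.2447|00⟩ - 0.2447|01⟩ + (0.6631 + 0.0215i)|10⟩ + (-0.6631 - 0.0215i)|11⟩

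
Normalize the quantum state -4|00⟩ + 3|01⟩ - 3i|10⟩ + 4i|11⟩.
-0.5657|00⟩ + 0.4243|01⟩ - 0.4243i|10⟩ + 0.5657i|11⟩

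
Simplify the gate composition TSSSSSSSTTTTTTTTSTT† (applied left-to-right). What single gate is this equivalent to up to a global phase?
T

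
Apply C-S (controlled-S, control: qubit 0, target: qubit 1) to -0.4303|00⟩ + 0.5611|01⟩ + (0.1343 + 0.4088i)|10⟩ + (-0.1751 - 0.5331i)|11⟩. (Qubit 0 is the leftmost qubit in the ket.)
-0.4303|00⟩ + 0.5611|01⟩ + (0.1343 + 0.4088i)|10⟩ + (0.5331 - 0.1751i)|11⟩

C-S leaves the control-|0⟩ kets |00⟩, |01⟩ unchanged and applies S to qubit 1 on the control-|1⟩ pair (|10⟩, |11⟩).
S = [[1, 0], [0, i]].
With a = amp(|10⟩) = (0.1343 + 0.4088i) and b = amp(|11⟩) = (-0.1751 - 0.5331i):
new amp(|10⟩) = (1)·a = (0.1343 + 0.4088i)
new amp(|11⟩) = (i)·b = (0.5331 - 0.1751i)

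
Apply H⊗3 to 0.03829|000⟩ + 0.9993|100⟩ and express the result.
0.3668|000⟩ + 0.3668|001⟩ + 0.3668|010⟩ + 0.3668|011⟩ - 0.3398|100⟩ - 0.3398|101⟩ - 0.3398|110⟩ - 0.3398|111⟩

H⊗3 gives amp(|y⟩) = (1/2√2) Σ_x (−1)^(x·y) amp(|x⟩), where x·y is the number of positions in which both x and y have a 1.
|000⟩: (0.03829 + 0.9993)/(2√2) = 0.3668
|001⟩: (0.03829 + 0.9993)/(2√2) = 0.3668
|010⟩: (0.03829 + 0.9993)/(2√2) = 0.3668
|011⟩: (0.03829 + 0.9993)/(2√2) = 0.3668
|100⟩: (0.03829 - 0.9993)/(2√2) = -0.3398
|101⟩: (0.03829 - 0.9993)/(2√2) = -0.3398
|110⟩: (0.03829 - 0.9993)/(2√2) = -0.3398
|111⟩: (0.03829 - 0.9993)/(2√2) = -0.3398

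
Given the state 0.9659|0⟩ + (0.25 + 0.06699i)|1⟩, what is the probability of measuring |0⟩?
0.933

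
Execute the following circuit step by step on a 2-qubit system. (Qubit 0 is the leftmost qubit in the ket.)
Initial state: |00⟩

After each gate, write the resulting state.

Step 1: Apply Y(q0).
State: i|10⟩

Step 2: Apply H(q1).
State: (1/√2)i|10⟩ + (1/√2)i|11⟩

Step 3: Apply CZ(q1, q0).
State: (1/√2)i|10⟩ - (1/√2)i|11⟩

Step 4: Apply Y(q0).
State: 1/√2|00⟩ - 1/√2|01⟩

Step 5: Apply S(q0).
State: 1/√2|00⟩ - 1/√2|01⟩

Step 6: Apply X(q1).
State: -1/√2|00⟩ + 1/√2|01⟩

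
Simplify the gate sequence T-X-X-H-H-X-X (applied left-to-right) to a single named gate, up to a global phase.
T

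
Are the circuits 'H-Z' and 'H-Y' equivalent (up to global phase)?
No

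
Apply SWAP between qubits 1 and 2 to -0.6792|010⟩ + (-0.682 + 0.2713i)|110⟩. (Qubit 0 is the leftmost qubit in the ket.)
-0.6792|001⟩ + (-0.682 + 0.2713i)|101⟩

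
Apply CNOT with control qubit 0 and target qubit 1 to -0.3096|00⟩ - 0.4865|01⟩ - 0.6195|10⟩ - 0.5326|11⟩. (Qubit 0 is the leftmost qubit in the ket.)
-0.3096|00⟩ - 0.4865|01⟩ - 0.5326|10⟩ - 0.6195|11⟩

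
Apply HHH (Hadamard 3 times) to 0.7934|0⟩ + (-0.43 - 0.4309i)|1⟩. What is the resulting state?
(0.257 - 0.3047i)|0⟩ + (0.8651 + 0.3047i)|1⟩

H² = I, so H^3 = H: a single Hadamard. With (a, b) = (0.7934, (-0.43 - 0.4309i)), H gives ((a + b)/√2, (a − b)/√2) = ((0.257 - 0.3047i), (0.8651 + 0.3047i)).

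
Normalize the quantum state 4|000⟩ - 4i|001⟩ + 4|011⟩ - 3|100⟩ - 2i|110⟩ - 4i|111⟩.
0.4558|000⟩ - 0.4558i|001⟩ + 0.4558|011⟩ - 0.3419|100⟩ - 0.2279i|110⟩ - 0.4558i|111⟩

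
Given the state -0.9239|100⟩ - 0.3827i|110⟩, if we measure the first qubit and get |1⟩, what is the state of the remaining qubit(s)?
-0.9239|00⟩ - 0.3827i|10⟩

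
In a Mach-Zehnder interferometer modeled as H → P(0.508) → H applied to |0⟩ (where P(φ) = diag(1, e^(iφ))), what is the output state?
(0.9369 + 0.2432i)|0⟩ + (0.06314 - 0.2432i)|1⟩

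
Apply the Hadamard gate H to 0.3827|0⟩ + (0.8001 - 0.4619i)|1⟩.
(0.8364 - 0.3266i)|0⟩ + (-0.2951 + 0.3266i)|1⟩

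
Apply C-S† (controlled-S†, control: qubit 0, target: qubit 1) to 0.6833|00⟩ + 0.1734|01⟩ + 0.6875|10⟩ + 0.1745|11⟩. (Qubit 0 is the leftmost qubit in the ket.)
0.6833|00⟩ + 0.1734|01⟩ + 0.6875|10⟩ - 0.1745i|11⟩

C-S† leaves the control-|0⟩ kets |00⟩, |01⟩ unchanged and applies S† to qubit 1 on the control-|1⟩ pair (|10⟩, |11⟩).
S† = [[1, 0], [0, -i]].
With a = amp(|10⟩) = 0.6875 and b = amp(|11⟩) = 0.1745:
new amp(|10⟩) = (1)·a = 0.6875
new amp(|11⟩) = (-i)·b = -0.1745i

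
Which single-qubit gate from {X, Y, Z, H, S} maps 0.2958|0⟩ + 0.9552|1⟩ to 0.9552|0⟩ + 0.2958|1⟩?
X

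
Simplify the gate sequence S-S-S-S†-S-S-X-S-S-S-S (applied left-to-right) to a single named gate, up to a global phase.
X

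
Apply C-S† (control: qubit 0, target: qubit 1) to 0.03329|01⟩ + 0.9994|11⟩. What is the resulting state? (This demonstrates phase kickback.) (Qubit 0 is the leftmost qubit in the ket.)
0.03329|01⟩ - 0.9994i|11⟩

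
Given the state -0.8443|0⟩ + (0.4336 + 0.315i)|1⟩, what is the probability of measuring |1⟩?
0.2872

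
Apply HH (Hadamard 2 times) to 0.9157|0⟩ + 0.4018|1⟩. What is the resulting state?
0.9157|0⟩ + 0.4018|1⟩

H² = I, so an even number of Hadamards cancels: H^2 = I and the state is unchanged.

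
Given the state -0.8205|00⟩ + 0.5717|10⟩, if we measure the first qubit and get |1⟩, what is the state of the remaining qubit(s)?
|0⟩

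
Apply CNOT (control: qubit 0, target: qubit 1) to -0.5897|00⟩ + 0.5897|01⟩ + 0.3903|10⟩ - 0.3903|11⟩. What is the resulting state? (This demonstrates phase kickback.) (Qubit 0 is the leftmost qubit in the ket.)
-0.5897|00⟩ + 0.5897|01⟩ - 0.3903|10⟩ + 0.3903|11⟩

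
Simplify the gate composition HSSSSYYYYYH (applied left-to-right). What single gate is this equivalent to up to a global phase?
Y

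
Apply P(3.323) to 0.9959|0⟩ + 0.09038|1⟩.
0.9959|0⟩ + (-0.0889 - 0.01631i)|1⟩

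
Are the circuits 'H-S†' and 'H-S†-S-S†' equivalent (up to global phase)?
Yes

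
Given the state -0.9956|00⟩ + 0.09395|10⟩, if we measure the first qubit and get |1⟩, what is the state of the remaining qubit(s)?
|0⟩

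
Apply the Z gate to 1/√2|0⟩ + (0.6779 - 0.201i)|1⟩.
1/√2|0⟩ + (-0.6779 + 0.201i)|1⟩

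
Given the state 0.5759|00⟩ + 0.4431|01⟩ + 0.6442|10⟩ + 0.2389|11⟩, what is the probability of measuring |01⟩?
0.1963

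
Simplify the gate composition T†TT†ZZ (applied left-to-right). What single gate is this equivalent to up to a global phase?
T†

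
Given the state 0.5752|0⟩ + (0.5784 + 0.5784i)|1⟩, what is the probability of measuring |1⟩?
0.6691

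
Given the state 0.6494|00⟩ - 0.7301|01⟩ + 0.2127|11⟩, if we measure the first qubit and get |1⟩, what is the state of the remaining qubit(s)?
|1⟩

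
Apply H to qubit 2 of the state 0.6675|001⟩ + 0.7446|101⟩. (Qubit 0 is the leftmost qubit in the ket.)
0.472|000⟩ - 0.472|001⟩ + 0.5265|100⟩ - 0.5265|101⟩

H on qubit 2 mixes each pair of kets that differ only in qubit 2: amplitudes (a, b) of (|…0…⟩, |…1…⟩) become ((a + b)/√2, (a − b)/√2). Kets absent from the input have amplitude 0.
(|000⟩, |001⟩): (a, b) = (0, 0.6675) → (0.472, -0.472)
(|100⟩, |101⟩): (a, b) = (0, 0.7446) → (0.5265, -0.5265)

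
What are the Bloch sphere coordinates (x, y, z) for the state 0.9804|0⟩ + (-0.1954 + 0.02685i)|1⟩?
(-0.3831, 0.05265, 0.9223)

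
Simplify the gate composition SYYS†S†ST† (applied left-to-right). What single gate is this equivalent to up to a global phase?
T†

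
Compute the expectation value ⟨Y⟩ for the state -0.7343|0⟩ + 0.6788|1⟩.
0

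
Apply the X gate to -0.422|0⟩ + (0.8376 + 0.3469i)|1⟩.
(0.8376 + 0.3469i)|0⟩ - 0.422|1⟩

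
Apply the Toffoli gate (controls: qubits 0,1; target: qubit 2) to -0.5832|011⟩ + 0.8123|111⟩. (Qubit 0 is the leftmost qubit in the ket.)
-0.5832|011⟩ + 0.8123|110⟩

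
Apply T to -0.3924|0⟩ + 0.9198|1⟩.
-0.3924|0⟩ + (0.6504 + 0.6504i)|1⟩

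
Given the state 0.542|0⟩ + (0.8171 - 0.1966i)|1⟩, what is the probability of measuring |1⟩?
0.7063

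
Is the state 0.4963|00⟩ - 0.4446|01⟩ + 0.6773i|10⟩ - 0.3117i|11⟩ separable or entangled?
Entangled

Writing the state as a|00⟩ + b|01⟩ + c|10⟩ + d|11⟩, it is a product state iff ad − bc = 0.
Here (a, b, c, d) = (0.4963, -0.4446, 0.6773i, -0.3117i): ad − bc = (0.4963)(-0.3117i) − (-0.4446)(0.6773i) = 0.1464i ≠ 0, so the state is entangled.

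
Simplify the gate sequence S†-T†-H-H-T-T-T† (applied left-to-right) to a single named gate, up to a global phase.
S†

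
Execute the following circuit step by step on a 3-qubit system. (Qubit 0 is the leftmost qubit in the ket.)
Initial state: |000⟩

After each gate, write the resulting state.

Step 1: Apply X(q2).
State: |001⟩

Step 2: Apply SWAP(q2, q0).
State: |100⟩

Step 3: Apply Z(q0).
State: -|100⟩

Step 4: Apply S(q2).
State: -|100⟩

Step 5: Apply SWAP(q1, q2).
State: -|100⟩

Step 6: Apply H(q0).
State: -1/√2|000⟩ + 1/√2|100⟩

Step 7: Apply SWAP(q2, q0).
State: -1/√2|000⟩ + 1/√2|001⟩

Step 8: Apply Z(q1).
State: -1/√2|000⟩ + 1/√2|001⟩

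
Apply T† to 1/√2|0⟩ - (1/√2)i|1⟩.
1/√2|0⟩ + (-1/2 - (1/2)i)|1⟩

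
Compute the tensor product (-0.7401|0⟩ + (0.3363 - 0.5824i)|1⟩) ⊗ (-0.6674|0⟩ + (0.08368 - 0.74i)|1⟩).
0.4939|00⟩ + (-0.06193 + 0.5477i)|01⟩ + (-0.2244 + 0.3887i)|10⟩ + (-0.4028 - 0.2976i)|11⟩

amp(|b₁b₂…⟩) = product of the factor amplitudes for bits b₁, b₂, …; only kets whose every factor amplitude is nonzero survive.
|00⟩: (-0.7401)(-0.6674) = 0.4939
|01⟩: (-0.7401)(0.08368 - 0.74i) = (-0.06193 + 0.5477i)
|10⟩: (0.3363 - 0.5824i)(-0.6674) = (-0.2244 + 0.3887i)
|11⟩: (0.3363 - 0.5824i)(0.08368 - 0.74i) = (-0.4028 - 0.2976i)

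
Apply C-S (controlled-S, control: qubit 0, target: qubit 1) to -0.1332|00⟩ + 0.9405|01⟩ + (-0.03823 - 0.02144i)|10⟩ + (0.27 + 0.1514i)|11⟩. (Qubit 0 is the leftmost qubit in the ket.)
-0.1332|00⟩ + 0.9405|01⟩ + (-0.03823 - 0.02144i)|10⟩ + (-0.1514 + 0.27i)|11⟩

C-S leaves the control-|0⟩ kets |00⟩, |01⟩ unchanged and applies S to qubit 1 on the control-|1⟩ pair (|10⟩, |11⟩).
S = [[1, 0], [0, i]].
With a = amp(|10⟩) = (-0.03823 - 0.02144i) and b = amp(|11⟩) = (0.27 + 0.1514i):
new amp(|10⟩) = (1)·a = (-0.03823 - 0.02144i)
new amp(|11⟩) = (i)·b = (-0.1514 + 0.27i)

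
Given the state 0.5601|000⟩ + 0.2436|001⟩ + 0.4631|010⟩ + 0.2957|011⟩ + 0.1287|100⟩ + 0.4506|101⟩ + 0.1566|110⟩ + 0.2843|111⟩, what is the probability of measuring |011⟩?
0.08744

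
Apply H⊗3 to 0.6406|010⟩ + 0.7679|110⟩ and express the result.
0.498|000⟩ + 0.498|001⟩ - 0.498|010⟩ - 0.498|011⟩ - 0.04501|100⟩ - 0.04501|101⟩ + 0.04501|110⟩ + 0.04501|111⟩

H⊗3 gives amp(|y⟩) = (1/2√2) Σ_x (−1)^(x·y) amp(|x⟩), where x·y is the number of positions in which both x and y have a 1.
|000⟩: (0.6406 + 0.7679)/(2√2) = 0.498
|001⟩: (0.6406 + 0.7679)/(2√2) = 0.498
|010⟩: (-0.6406 - 0.7679)/(2√2) = -0.498
|011⟩: (-0.6406 - 0.7679)/(2√2) = -0.498
|100⟩: (0.6406 - 0.7679)/(2√2) = -0.04501
|101⟩: (0.6406 - 0.7679)/(2√2) = -0.04501
|110⟩: (-0.6406 + 0.7679)/(2√2) = 0.04501
|111⟩: (-0.6406 + 0.7679)/(2√2) = 0.04501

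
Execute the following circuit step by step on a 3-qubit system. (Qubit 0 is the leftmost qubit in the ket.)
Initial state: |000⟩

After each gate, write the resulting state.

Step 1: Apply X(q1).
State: |010⟩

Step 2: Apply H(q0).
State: 1/√2|010⟩ + 1/√2|110⟩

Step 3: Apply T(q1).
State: (1/2 + (1/2)i)|010⟩ + (1/2 + (1/2)i)|110⟩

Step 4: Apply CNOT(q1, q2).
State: (1/2 + (1/2)i)|011⟩ + (1/2 + (1/2)i)|111⟩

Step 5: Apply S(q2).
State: (-1/2 + (1/2)i)|011⟩ + (-1/2 + (1/2)i)|111⟩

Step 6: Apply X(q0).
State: (-1/2 + (1/2)i)|011⟩ + (-1/2 + (1/2)i)|111⟩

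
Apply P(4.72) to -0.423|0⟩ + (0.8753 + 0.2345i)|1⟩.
-0.423|0⟩ + (0.2412 - 0.8735i)|1⟩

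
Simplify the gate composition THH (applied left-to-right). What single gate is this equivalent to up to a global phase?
T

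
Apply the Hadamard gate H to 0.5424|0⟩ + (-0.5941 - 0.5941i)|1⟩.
(-0.03656 - 0.4201i)|0⟩ + (0.8036 + 0.4201i)|1⟩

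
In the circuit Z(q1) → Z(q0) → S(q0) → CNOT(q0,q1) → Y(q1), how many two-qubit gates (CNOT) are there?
1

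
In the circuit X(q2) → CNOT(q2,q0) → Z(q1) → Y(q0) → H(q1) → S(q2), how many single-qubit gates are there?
5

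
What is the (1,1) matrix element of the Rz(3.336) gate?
(-0.09705 + 0.9953i)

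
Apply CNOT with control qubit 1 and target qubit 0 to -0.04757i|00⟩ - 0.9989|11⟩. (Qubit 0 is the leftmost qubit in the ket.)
-0.04757i|00⟩ - 0.9989|01⟩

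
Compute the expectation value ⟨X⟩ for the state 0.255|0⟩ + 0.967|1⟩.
0.4932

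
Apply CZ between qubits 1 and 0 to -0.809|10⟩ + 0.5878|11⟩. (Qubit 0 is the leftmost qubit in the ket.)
-0.809|10⟩ - 0.5878|11⟩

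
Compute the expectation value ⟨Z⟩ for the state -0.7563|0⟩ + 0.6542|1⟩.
0.144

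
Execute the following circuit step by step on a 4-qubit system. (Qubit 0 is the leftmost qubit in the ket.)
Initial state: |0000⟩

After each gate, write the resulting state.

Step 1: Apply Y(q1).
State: i|0100⟩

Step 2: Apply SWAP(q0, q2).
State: i|0100⟩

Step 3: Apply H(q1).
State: (1/√2)i|0000⟩ - (1/√2)i|0100⟩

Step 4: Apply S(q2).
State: (1/√2)i|0000⟩ - (1/√2)i|0100⟩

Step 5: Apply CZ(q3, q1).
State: (1/√2)i|0000⟩ - (1/√2)i|0100⟩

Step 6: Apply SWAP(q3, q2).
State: (1/√2)i|0000⟩ - (1/√2)i|0100⟩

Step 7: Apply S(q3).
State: (1/√2)i|0000⟩ - (1/√2)i|0100⟩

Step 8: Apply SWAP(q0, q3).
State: (1/√2)i|0000⟩ - (1/√2)i|0100⟩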